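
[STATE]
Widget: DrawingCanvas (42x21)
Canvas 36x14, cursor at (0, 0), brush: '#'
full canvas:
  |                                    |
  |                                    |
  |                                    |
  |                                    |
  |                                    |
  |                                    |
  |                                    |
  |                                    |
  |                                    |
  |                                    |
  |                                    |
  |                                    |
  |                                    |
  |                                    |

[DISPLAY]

+                                         
                                          
                                          
                                          
                                          
                                          
                                          
                                          
                                          
                                          
                                          
                                          
                                          
                                          
                                          
                                          
                                          
                                          
                                          
                                          
                                          


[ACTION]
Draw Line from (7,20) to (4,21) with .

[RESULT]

+                                         
                                          
                                          
                                          
                     .                    
                     .                    
                    .                     
                    .                     
                                          
                                          
                                          
                                          
                                          
                                          
                                          
                                          
                                          
                                          
                                          
                                          
                                          


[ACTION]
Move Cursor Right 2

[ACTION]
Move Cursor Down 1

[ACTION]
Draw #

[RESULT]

                                          
  #                                       
                                          
                                          
                     .                    
                     .                    
                    .                     
                    .                     
                                          
                                          
                                          
                                          
                                          
                                          
                                          
                                          
                                          
                                          
                                          
                                          
                                          


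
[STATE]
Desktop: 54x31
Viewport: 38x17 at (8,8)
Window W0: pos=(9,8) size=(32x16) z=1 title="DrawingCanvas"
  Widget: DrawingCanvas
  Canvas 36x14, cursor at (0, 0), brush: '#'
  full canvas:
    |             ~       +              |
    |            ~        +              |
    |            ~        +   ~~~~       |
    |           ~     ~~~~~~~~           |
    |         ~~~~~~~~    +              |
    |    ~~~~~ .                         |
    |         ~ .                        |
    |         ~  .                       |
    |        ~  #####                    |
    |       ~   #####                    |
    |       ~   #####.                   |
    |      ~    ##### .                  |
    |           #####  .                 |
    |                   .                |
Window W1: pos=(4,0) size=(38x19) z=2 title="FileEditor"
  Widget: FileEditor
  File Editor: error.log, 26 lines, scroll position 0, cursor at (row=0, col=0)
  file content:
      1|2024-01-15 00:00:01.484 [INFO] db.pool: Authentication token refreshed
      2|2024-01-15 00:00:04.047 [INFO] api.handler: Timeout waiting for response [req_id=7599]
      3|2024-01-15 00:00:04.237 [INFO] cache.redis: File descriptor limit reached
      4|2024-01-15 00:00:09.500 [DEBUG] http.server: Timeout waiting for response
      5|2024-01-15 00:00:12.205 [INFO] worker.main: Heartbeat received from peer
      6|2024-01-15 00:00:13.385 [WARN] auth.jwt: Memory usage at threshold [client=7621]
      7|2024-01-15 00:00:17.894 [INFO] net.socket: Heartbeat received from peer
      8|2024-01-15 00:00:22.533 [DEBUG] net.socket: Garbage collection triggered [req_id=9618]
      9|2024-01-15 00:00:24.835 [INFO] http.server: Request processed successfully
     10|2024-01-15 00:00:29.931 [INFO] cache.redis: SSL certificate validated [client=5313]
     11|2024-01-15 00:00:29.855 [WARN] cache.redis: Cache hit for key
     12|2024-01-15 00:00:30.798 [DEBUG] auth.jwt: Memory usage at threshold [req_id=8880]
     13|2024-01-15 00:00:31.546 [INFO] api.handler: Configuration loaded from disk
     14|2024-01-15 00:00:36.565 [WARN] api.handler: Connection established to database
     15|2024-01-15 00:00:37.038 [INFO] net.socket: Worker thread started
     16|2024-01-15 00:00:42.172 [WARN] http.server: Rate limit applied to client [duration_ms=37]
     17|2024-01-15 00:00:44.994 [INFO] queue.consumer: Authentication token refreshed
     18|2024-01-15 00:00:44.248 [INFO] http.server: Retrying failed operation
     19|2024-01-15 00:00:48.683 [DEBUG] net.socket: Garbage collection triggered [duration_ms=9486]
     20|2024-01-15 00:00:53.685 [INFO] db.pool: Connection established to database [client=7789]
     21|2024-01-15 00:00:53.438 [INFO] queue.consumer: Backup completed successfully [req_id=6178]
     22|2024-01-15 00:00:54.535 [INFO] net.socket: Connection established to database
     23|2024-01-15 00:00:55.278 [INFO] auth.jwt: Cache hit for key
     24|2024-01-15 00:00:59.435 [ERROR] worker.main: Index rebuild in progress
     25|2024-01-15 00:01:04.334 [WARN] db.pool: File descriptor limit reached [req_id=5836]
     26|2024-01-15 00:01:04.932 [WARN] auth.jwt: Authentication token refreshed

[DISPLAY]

4-01-15 00:00:13.385 [WARN] auth░┃    
4-01-15 00:00:17.894 [INFO] net.░┃    
4-01-15 00:00:22.533 [DEBUG] net░┃    
4-01-15 00:00:24.835 [INFO] http░┃    
4-01-15 00:00:29.931 [INFO] cach░┃    
4-01-15 00:00:29.855 [WARN] cach░┃    
4-01-15 00:00:30.798 [DEBUG] aut░┃    
4-01-15 00:00:31.546 [INFO] api.░┃    
4-01-15 00:00:36.565 [WARN] api.░┃    
4-01-15 00:00:37.038 [INFO] net.▼┃    
━━━━━━━━━━━━━━━━━━━━━━━━━━━━━━━━━┛    
 ┃        ~  #####              ┃     
 ┃       ~   #####              ┃     
 ┃       ~   #####.             ┃     
 ┃      ~    ##### .            ┃     
 ┗━━━━━━━━━━━━━━━━━━━━━━━━━━━━━━┛     
                                      


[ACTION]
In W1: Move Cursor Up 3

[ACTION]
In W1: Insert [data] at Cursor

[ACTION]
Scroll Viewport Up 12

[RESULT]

━━━━━━━━━━━━━━━━━━━━━━━━━━━━━━━━━┓    
leEditor                         ┃    
─────────────────────────────────┨    
a█024-01-15 00:00:01.484 [INFO] ▲┃    
4-01-15 00:00:04.047 [INFO] api.█┃    
4-01-15 00:00:04.237 [INFO] cach░┃    
4-01-15 00:00:09.500 [DEBUG] htt░┃    
4-01-15 00:00:12.205 [INFO] work░┃    
4-01-15 00:00:13.385 [WARN] auth░┃    
4-01-15 00:00:17.894 [INFO] net.░┃    
4-01-15 00:00:22.533 [DEBUG] net░┃    
4-01-15 00:00:24.835 [INFO] http░┃    
4-01-15 00:00:29.931 [INFO] cach░┃    
4-01-15 00:00:29.855 [WARN] cach░┃    
4-01-15 00:00:30.798 [DEBUG] aut░┃    
4-01-15 00:00:31.546 [INFO] api.░┃    
4-01-15 00:00:36.565 [WARN] api.░┃    


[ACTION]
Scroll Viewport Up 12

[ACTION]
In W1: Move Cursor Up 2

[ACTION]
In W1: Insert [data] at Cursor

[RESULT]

━━━━━━━━━━━━━━━━━━━━━━━━━━━━━━━━━┓    
leEditor                         ┃    
─────────────────────────────────┨    
adata█024-01-15 00:00:01.484 [IN▲┃    
4-01-15 00:00:04.047 [INFO] api.█┃    
4-01-15 00:00:04.237 [INFO] cach░┃    
4-01-15 00:00:09.500 [DEBUG] htt░┃    
4-01-15 00:00:12.205 [INFO] work░┃    
4-01-15 00:00:13.385 [WARN] auth░┃    
4-01-15 00:00:17.894 [INFO] net.░┃    
4-01-15 00:00:22.533 [DEBUG] net░┃    
4-01-15 00:00:24.835 [INFO] http░┃    
4-01-15 00:00:29.931 [INFO] cach░┃    
4-01-15 00:00:29.855 [WARN] cach░┃    
4-01-15 00:00:30.798 [DEBUG] aut░┃    
4-01-15 00:00:31.546 [INFO] api.░┃    
4-01-15 00:00:36.565 [WARN] api.░┃    


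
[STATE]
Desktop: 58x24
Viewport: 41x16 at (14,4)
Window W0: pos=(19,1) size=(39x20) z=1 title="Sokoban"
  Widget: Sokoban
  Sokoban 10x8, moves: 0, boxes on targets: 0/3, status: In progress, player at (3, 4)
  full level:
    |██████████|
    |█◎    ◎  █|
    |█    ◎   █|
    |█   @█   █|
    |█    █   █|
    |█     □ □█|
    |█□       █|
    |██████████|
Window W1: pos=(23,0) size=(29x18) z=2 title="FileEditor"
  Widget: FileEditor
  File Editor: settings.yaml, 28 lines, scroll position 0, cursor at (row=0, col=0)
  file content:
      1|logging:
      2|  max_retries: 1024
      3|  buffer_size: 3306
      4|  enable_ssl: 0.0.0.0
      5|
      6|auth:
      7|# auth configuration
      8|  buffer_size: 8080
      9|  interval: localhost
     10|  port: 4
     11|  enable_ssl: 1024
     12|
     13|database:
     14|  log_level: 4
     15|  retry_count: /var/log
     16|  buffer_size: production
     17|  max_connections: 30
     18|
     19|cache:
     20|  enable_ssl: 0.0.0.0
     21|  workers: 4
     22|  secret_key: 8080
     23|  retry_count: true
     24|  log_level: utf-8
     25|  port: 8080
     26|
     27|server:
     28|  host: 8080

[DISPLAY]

     ┃███┃  max_retries: 1024       █┃   
     ┃█◎ ┃  buffer_size: 3306       ░┃   
     ┃█  ┃  enable_ssl: 0.0.0.0     ░┃   
     ┃█  ┃                          ░┃   
     ┃█  ┃auth:                     ░┃   
     ┃█  ┃# auth configuration      ░┃   
     ┃█□ ┃  buffer_size: 8080       ░┃   
     ┃███┃  interval: localhost     ░┃   
     ┃Mov┃  port: 4                 ░┃   
     ┃   ┃  enable_ssl: 1024        ░┃   
     ┃   ┃                          ░┃   
     ┃   ┃database:                 ░┃   
     ┃   ┃  log_level: 4            ▼┃   
     ┃   ┗━━━━━━━━━━━━━━━━━━━━━━━━━━━┛   
     ┃                                   
     ┃                                   


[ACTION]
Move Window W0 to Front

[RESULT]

     ┃██████████                         
     ┃█◎    ◎  █                         
     ┃█    ◎   █                         
     ┃█   @█   █                         
     ┃█    █   █                         
     ┃█     □ □█                         
     ┃█□       █                         
     ┃██████████                         
     ┃Moves: 0  0/3                      
     ┃                                   
     ┃                                   
     ┃                                   
     ┃                                   
     ┃                                   
     ┃                                   
     ┃                                   


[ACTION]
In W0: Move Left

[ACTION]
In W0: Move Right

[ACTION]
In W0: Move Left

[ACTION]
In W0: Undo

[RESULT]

     ┃██████████                         
     ┃█◎    ◎  █                         
     ┃█    ◎   █                         
     ┃█   @█   █                         
     ┃█    █   █                         
     ┃█     □ □█                         
     ┃█□       █                         
     ┃██████████                         
     ┃Moves: 2  0/3                      
     ┃                                   
     ┃                                   
     ┃                                   
     ┃                                   
     ┃                                   
     ┃                                   
     ┃                                   


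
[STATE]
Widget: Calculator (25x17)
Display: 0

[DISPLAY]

                        0
┌───┬───┬───┬───┐        
│ 7 │ 8 │ 9 │ ÷ │        
├───┼───┼───┼───┤        
│ 4 │ 5 │ 6 │ × │        
├───┼───┼───┼───┤        
│ 1 │ 2 │ 3 │ - │        
├───┼───┼───┼───┤        
│ 0 │ . │ = │ + │        
├───┼───┼───┼───┤        
│ C │ MC│ MR│ M+│        
└───┴───┴───┴───┘        
                         
                         
                         
                         
                         


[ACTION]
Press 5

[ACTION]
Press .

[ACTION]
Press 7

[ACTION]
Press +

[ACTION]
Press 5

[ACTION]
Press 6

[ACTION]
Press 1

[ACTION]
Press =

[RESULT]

                    566.7
┌───┬───┬───┬───┐        
│ 7 │ 8 │ 9 │ ÷ │        
├───┼───┼───┼───┤        
│ 4 │ 5 │ 6 │ × │        
├───┼───┼───┼───┤        
│ 1 │ 2 │ 3 │ - │        
├───┼───┼───┼───┤        
│ 0 │ . │ = │ + │        
├───┼───┼───┼───┤        
│ C │ MC│ MR│ M+│        
└───┴───┴───┴───┘        
                         
                         
                         
                         
                         


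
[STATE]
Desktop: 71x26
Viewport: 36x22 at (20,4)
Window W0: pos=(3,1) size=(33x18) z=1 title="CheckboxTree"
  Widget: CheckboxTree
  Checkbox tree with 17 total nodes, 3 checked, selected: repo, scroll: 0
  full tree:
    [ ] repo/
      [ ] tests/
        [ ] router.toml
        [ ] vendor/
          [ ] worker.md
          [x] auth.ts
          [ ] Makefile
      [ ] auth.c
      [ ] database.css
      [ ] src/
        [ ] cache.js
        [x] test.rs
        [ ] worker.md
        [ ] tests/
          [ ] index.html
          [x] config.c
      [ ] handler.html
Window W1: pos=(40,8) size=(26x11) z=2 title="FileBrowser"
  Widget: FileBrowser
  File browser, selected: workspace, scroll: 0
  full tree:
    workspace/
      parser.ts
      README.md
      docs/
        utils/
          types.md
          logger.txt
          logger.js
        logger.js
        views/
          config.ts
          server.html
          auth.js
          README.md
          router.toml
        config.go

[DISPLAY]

               ┃                    
               ┃                    
toml           ┃                    
               ┃                    
r.md           ┃    ┏━━━━━━━━━━━━━━━
ts             ┃    ┃ FileBrowser   
ile            ┃    ┠───────────────
               ┃    ┃> [-] workspace
css            ┃    ┃    parser.ts  
               ┃    ┃    README.md  
s              ┃    ┃    [+] docs/  
               ┃    ┃               
md             ┃    ┃               
               ┃    ┃               
━━━━━━━━━━━━━━━┛    ┗━━━━━━━━━━━━━━━
                                    
                                    
                                    
                                    
                                    
                                    
                                    


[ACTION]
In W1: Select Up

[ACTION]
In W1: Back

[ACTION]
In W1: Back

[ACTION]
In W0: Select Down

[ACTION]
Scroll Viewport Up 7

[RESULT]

                                    
━━━━━━━━━━━━━━━┓                    
               ┃                    
───────────────┨                    
               ┃                    
               ┃                    
toml           ┃                    
               ┃                    
r.md           ┃    ┏━━━━━━━━━━━━━━━
ts             ┃    ┃ FileBrowser   
ile            ┃    ┠───────────────
               ┃    ┃> [-] workspace
css            ┃    ┃    parser.ts  
               ┃    ┃    README.md  
s              ┃    ┃    [+] docs/  
               ┃    ┃               
md             ┃    ┃               
               ┃    ┃               
━━━━━━━━━━━━━━━┛    ┗━━━━━━━━━━━━━━━
                                    
                                    
                                    


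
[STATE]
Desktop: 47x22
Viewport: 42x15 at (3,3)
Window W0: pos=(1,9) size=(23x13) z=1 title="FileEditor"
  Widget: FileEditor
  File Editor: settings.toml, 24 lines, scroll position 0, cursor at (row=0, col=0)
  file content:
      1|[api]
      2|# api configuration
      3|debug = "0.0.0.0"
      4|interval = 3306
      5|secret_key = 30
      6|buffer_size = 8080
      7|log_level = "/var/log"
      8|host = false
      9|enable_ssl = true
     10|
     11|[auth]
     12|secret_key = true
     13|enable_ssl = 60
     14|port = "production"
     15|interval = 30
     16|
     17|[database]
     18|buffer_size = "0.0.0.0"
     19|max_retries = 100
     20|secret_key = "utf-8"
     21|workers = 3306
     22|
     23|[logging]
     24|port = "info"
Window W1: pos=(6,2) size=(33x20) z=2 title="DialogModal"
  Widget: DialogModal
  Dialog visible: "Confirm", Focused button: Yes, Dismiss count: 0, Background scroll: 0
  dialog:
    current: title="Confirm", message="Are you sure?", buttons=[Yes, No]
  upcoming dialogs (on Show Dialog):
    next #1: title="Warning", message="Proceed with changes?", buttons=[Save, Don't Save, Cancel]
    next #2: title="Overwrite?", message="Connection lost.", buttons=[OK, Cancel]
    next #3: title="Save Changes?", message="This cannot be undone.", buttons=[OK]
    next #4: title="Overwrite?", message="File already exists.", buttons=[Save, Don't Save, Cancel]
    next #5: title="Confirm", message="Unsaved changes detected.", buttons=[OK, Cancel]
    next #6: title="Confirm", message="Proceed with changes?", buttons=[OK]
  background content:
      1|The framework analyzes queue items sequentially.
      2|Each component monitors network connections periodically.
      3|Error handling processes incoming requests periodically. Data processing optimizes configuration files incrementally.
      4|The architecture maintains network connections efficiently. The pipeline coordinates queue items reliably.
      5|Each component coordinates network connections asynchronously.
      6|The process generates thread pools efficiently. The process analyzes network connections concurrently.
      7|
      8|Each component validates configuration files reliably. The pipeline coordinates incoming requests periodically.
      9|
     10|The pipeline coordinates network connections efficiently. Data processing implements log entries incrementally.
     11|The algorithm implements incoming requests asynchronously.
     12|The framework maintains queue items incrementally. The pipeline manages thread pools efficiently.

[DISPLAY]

   ┃ DialogModal                   ┃      
   ┠───────────────────────────────┨      
   ┃The framework analyzes queue it┃      
   ┃Each component monitors network┃      
   ┃Error handling processes incomi┃      
   ┃The architecture maintains netw┃      
━━━┃Each component coordinates netw┃      
Fil┃The pro┌───────────────┐read po┃      
───┃       │    Confirm    │       ┃      
api┃Each co│ Are you sure? │ config┃      
 ap┃       │   [Yes]  No   │       ┃      
ebu┃The pip└───────────────┘ networ┃      
nte┃The algorithm implements incomi┃      
ecr┃The framework maintains queue i┃      
uff┃                               ┃      


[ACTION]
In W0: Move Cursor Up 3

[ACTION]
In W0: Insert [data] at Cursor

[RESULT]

   ┃ DialogModal                   ┃      
   ┠───────────────────────────────┨      
   ┃The framework analyzes queue it┃      
   ┃Each component monitors network┃      
   ┃Error handling processes incomi┃      
   ┃The architecture maintains netw┃      
━━━┃Each component coordinates netw┃      
Fil┃The pro┌───────────────┐read po┃      
───┃       │    Confirm    │       ┃      
ata┃Each co│ Are you sure? │ config┃      
 ap┃       │   [Yes]  No   │       ┃      
ebu┃The pip└───────────────┘ networ┃      
nte┃The algorithm implements incomi┃      
ecr┃The framework maintains queue i┃      
uff┃                               ┃      


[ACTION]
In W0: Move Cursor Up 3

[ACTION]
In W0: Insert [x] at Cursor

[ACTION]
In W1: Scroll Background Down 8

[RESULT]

   ┃ DialogModal                   ┃      
   ┠───────────────────────────────┨      
   ┃                               ┃      
   ┃The pipeline coordinates networ┃      
   ┃The algorithm implements incomi┃      
   ┃The framework maintains queue i┃      
━━━┃                               ┃      
Fil┃       ┌───────────────┐       ┃      
───┃       │    Confirm    │       ┃      
ata┃       │ Are you sure? │       ┃      
 ap┃       │   [Yes]  No   │       ┃      
ebu┃       └───────────────┘       ┃      
nte┃                               ┃      
ecr┃                               ┃      
uff┃                               ┃      


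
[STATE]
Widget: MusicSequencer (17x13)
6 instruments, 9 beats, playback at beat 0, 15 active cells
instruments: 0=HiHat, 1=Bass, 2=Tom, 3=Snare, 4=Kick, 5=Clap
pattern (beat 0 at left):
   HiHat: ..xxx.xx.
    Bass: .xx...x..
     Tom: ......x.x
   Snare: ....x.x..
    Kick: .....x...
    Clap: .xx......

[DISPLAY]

      ▼12345678  
 HiHat··███·██·  
  Bass·██···█··  
   Tom······█·█  
 Snare····█·█··  
  Kick·····█···  
  Clap·██······  
                 
                 
                 
                 
                 
                 


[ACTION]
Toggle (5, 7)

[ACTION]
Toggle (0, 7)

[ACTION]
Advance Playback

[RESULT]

      0▼2345678  
 HiHat··███·█··  
  Bass·██···█··  
   Tom······█·█  
 Snare····█·█··  
  Kick·····█···  
  Clap·██····█·  
                 
                 
                 
                 
                 
                 


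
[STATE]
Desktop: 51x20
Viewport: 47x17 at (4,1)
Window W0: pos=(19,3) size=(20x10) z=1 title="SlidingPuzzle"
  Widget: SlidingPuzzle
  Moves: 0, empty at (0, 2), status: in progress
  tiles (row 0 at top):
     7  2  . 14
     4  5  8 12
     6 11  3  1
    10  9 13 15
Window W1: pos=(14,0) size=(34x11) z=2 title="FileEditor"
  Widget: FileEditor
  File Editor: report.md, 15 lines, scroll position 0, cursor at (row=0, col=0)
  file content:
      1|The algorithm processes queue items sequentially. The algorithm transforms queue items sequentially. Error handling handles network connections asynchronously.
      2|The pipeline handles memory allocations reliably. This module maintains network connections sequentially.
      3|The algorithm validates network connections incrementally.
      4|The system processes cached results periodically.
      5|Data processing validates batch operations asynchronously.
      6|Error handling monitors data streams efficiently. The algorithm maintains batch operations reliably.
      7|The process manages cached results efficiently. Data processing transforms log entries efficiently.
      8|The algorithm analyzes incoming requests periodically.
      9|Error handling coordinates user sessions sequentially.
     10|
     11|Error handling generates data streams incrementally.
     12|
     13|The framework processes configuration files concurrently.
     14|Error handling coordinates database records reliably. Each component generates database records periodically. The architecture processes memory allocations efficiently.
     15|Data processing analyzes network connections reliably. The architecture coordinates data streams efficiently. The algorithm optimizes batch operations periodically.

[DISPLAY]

          ┃ FileEditor                     ┃   
          ┠────────────────────────────────┨   
          ┃█he algorithm processes queue i▲┃   
          ┃The pipeline handles memory all█┃   
          ┃The algorithm validates network░┃   
          ┃The system processes cached res░┃   
          ┃Data processing validates batch░┃   
          ┃Error handling monitors data st░┃   
          ┃The process manages cached resu▼┃   
          ┗━━━━━━━━━━━━━━━━━━━━━━━━━━━━━━━━┛   
               ┃│  6 │ 11 │  3 │  ┃            
               ┗━━━━━━━━━━━━━━━━━━┛            
                                               
                                               
                                               
                                               
                                               


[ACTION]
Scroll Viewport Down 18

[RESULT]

          ┃█he algorithm processes queue i▲┃   
          ┃The pipeline handles memory all█┃   
          ┃The algorithm validates network░┃   
          ┃The system processes cached res░┃   
          ┃Data processing validates batch░┃   
          ┃Error handling monitors data st░┃   
          ┃The process manages cached resu▼┃   
          ┗━━━━━━━━━━━━━━━━━━━━━━━━━━━━━━━━┛   
               ┃│  6 │ 11 │  3 │  ┃            
               ┗━━━━━━━━━━━━━━━━━━┛            
                                               
                                               
                                               
                                               
                                               
                                               
                                               


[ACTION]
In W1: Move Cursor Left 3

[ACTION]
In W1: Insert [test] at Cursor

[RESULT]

          ┃test█he algorithm processes que▲┃   
          ┃The pipeline handles memory all█┃   
          ┃The algorithm validates network░┃   
          ┃The system processes cached res░┃   
          ┃Data processing validates batch░┃   
          ┃Error handling monitors data st░┃   
          ┃The process manages cached resu▼┃   
          ┗━━━━━━━━━━━━━━━━━━━━━━━━━━━━━━━━┛   
               ┃│  6 │ 11 │  3 │  ┃            
               ┗━━━━━━━━━━━━━━━━━━┛            
                                               
                                               
                                               
                                               
                                               
                                               
                                               


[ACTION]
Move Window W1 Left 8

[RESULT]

  ┃test█he algorithm processes que▲┃           
  ┃The pipeline handles memory all█┃           
  ┃The algorithm validates network░┃           
  ┃The system processes cached res░┃           
  ┃Data processing validates batch░┃           
  ┃Error handling monitors data st░┃           
  ┃The process manages cached resu▼┃           
  ┗━━━━━━━━━━━━━━━━━━━━━━━━━━━━━━━━┛           
               ┃│  6 │ 11 │  3 │  ┃            
               ┗━━━━━━━━━━━━━━━━━━┛            
                                               
                                               
                                               
                                               
                                               
                                               
                                               


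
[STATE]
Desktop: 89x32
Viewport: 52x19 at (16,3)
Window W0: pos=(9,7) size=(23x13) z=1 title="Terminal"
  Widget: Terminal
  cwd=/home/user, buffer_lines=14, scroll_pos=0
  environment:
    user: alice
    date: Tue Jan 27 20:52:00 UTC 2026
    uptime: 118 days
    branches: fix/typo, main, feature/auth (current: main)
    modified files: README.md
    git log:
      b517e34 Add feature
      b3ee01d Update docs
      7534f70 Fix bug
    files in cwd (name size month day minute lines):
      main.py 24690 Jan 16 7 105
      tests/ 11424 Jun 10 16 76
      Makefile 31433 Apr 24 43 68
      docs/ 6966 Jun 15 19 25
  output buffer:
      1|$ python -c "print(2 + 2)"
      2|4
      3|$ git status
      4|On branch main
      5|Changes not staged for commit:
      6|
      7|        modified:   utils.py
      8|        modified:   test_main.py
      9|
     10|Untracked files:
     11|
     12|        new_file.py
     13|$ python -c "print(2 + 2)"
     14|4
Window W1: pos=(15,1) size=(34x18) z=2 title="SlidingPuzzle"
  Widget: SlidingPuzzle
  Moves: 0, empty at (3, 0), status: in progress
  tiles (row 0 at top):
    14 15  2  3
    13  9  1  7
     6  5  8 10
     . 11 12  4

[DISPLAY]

────────────────────────────────┨                   
┌────┬────┬────┬────┐           ┃                   
│ 14 │ 15 │  2 │  3 │           ┃                   
├────┼────┼────┼────┤           ┃                   
│ 13 │  9 │  1 │  7 │           ┃                   
├────┼────┼────┼────┤           ┃                   
│  6 │  5 │  8 │ 10 │           ┃                   
├────┼────┼────┼────┤           ┃                   
│    │ 11 │ 12 │  4 │           ┃                   
└────┴────┴────┴────┘           ┃                   
Moves: 0                        ┃                   
                                ┃                   
                                ┃                   
                                ┃                   
                                ┃                   
━━━━━━━━━━━━━━━━━━━━━━━━━━━━━━━━┛                   
━━━━━━━━━━━━━━━┛                                    
                                                    
                                                    


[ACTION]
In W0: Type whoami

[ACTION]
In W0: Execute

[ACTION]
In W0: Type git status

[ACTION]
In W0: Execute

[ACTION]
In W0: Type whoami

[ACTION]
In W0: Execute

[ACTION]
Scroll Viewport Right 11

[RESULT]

─────────────────────┨                              
────┬────┐           ┃                              
  2 │  3 │           ┃                              
────┼────┤           ┃                              
  1 │  7 │           ┃                              
────┼────┤           ┃                              
  8 │ 10 │           ┃                              
────┼────┤           ┃                              
 12 │  4 │           ┃                              
────┴────┘           ┃                              
                     ┃                              
                     ┃                              
                     ┃                              
                     ┃                              
                     ┃                              
━━━━━━━━━━━━━━━━━━━━━┛                              
━━━━┛                                               
                                                    
                                                    


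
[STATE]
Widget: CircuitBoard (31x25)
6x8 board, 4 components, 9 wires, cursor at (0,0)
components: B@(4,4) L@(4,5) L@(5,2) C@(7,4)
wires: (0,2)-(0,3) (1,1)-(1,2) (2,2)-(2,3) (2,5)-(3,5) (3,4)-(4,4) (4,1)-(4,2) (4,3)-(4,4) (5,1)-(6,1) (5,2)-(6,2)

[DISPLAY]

   0 1 2 3 4 5                 
0  [.]      · ─ ·              
                               
1       · ─ ·                  
                               
2           · ─ ·       ·      
                        │      
3                   ·   ·      
                    │          
4       · ─ ·   · ─ B   L      
                               
5       ·   L                  
        │   │                  
6       ·   ·                  
                               
7                   C          
Cursor: (0,0)                  
                               
                               
                               
                               
                               
                               
                               
                               


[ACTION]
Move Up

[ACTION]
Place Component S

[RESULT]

   0 1 2 3 4 5                 
0  [S]      · ─ ·              
                               
1       · ─ ·                  
                               
2           · ─ ·       ·      
                        │      
3                   ·   ·      
                    │          
4       · ─ ·   · ─ B   L      
                               
5       ·   L                  
        │   │                  
6       ·   ·                  
                               
7                   C          
Cursor: (0,0)                  
                               
                               
                               
                               
                               
                               
                               
                               


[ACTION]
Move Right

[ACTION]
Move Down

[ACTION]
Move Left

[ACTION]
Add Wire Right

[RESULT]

   0 1 2 3 4 5                 
0   S       · ─ ·              
                               
1  [.]─ · ─ ·                  
                               
2           · ─ ·       ·      
                        │      
3                   ·   ·      
                    │          
4       · ─ ·   · ─ B   L      
                               
5       ·   L                  
        │   │                  
6       ·   ·                  
                               
7                   C          
Cursor: (1,0)                  
                               
                               
                               
                               
                               
                               
                               
                               


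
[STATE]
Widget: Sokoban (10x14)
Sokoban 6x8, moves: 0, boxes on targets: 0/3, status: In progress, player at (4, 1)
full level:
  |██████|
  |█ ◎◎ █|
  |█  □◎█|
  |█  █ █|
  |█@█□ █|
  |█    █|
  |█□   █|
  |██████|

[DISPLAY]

██████    
█ ◎◎ █    
█  □◎█    
█  █ █    
█@█□ █    
█    █    
█□   █    
██████    
Moves: 0  
          
          
          
          
          


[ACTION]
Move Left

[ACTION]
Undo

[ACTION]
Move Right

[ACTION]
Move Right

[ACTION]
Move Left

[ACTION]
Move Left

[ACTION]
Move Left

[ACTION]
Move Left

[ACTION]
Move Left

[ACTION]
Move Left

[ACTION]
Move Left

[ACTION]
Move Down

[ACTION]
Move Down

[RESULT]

██████    
█ ◎◎ █    
█  □◎█    
█  █ █    
█ █□ █    
█@   █    
█□   █    
██████    
Moves: 1  
          
          
          
          
          


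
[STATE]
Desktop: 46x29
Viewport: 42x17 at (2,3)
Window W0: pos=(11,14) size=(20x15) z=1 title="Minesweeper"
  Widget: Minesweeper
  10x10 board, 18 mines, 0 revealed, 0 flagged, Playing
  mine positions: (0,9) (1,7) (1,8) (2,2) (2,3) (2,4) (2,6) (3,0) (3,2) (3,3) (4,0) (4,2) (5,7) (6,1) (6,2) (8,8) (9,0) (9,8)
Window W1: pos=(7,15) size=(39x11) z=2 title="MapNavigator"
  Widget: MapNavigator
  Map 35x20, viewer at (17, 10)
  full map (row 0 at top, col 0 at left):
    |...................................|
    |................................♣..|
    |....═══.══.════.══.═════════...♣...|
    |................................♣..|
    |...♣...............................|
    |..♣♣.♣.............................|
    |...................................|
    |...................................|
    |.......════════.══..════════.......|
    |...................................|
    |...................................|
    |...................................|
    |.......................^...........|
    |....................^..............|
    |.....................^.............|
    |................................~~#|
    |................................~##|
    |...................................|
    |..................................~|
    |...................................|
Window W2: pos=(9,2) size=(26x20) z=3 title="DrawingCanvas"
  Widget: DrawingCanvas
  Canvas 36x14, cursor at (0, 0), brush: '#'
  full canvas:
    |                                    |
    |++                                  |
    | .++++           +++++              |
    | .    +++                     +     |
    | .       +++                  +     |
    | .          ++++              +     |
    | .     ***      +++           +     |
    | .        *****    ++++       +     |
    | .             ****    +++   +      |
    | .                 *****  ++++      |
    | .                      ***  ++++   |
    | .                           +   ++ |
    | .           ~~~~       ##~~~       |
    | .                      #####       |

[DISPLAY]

       ┃ DrawingCanvas          ┃         
       ┠────────────────────────┨         
       ┃+                       ┃         
       ┃++                      ┃         
       ┃ .++++           +++++  ┃         
       ┃ .    +++               ┃         
       ┃ .       +++            ┃         
       ┃ .          ++++        ┃         
       ┃ .     ***      +++     ┃         
       ┃ .        *****    ++++ ┃         
       ┃ .             ****    +┃         
       ┃ .                 *****┃         
     ┏━┃ .                      ┃━━━━━━━━━
     ┃ ┃ .                      ┃         
     ┠─┃ .           ~~~~       ┃─────────
     ┃ ┃ .                      ┃.........
     ┃ ┃                        ┃══.......


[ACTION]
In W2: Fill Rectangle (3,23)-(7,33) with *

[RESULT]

       ┃ DrawingCanvas          ┃         
       ┠────────────────────────┨         
       ┃+                       ┃         
       ┃++                      ┃         
       ┃ .++++           +++++  ┃         
       ┃ .    +++              *┃         
       ┃ .       +++           *┃         
       ┃ .          ++++       *┃         
       ┃ .     ***      +++    *┃         
       ┃ .        *****    ++++*┃         
       ┃ .             ****    +┃         
       ┃ .                 *****┃         
     ┏━┃ .                      ┃━━━━━━━━━
     ┃ ┃ .                      ┃         
     ┠─┃ .           ~~~~       ┃─────────
     ┃ ┃ .                      ┃.........
     ┃ ┃                        ┃══.......


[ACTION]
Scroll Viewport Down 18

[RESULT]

       ┃ .        *****    ++++*┃         
       ┃ .             ****    +┃         
       ┃ .                 *****┃         
     ┏━┃ .                      ┃━━━━━━━━━
     ┃ ┃ .                      ┃         
     ┠─┃ .           ~~~~       ┃─────────
     ┃ ┃ .                      ┃.........
     ┃ ┃                        ┃══.......
     ┃ ┃                        ┃.........
     ┃ ┗━━━━━━━━━━━━━━━━━━━━━━━━┛.........
     ┃ ...................................
     ┃ .......................^...........
     ┃ ....................^..............
     ┗━━━━━━━━━━━━━━━━━━━━━━━━━━━━━━━━━━━━
         ┃■■■■■■■■■■        ┃             
         ┃                  ┃             
         ┗━━━━━━━━━━━━━━━━━━┛             


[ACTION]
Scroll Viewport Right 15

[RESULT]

     ┃ .        *****    ++++*┃           
     ┃ .             ****    +┃           
     ┃ .                 *****┃           
   ┏━┃ .                      ┃━━━━━━━━━━┓
   ┃ ┃ .                      ┃          ┃
   ┠─┃ .           ~~~~       ┃──────────┨
   ┃ ┃ .                      ┃......... ┃
   ┃ ┃                        ┃══....... ┃
   ┃ ┃                        ┃......... ┃
   ┃ ┗━━━━━━━━━━━━━━━━━━━━━━━━┛......... ┃
   ┃ ................................... ┃
   ┃ .......................^........... ┃
   ┃ ....................^.............. ┃
   ┗━━━━━━━━━━━━━━━━━━━━━━━━━━━━━━━━━━━━━┛
       ┃■■■■■■■■■■        ┃               
       ┃                  ┃               
       ┗━━━━━━━━━━━━━━━━━━┛               


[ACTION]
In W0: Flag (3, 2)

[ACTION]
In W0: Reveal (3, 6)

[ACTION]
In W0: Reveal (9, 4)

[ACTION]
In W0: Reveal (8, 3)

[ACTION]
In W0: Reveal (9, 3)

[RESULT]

     ┃ .        *****    ++++*┃           
     ┃ .             ****    +┃           
     ┃ .                 *****┃           
   ┏━┃ .                      ┃━━━━━━━━━━┓
   ┃ ┃ .                      ┃          ┃
   ┠─┃ .           ~~~~       ┃──────────┨
   ┃ ┃ .                      ┃......... ┃
   ┃ ┃                        ┃══....... ┃
   ┃ ┃                        ┃......... ┃
   ┃ ┗━━━━━━━━━━━━━━━━━━━━━━━━┛......... ┃
   ┃ ................................... ┃
   ┃ .......................^........... ┃
   ┃ ....................^.............. ┃
   ┗━━━━━━━━━━━━━━━━━━━━━━━━━━━━━━━━━━━━━┛
       ┃■1     2■■        ┃               
       ┃                  ┃               
       ┗━━━━━━━━━━━━━━━━━━┛               
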